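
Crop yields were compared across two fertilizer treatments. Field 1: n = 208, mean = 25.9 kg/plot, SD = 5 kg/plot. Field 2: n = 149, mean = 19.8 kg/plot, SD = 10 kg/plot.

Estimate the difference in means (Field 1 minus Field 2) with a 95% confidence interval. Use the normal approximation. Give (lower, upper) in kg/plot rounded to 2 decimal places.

(4.36, 7.84)

Per-group SEs: s₁/√n₁ = 5/√208 = 0.3467, s₂/√n₂ = 10/√149 = 0.8192.
Unpooled SE of the difference: √(0.12020089 + 0.67108864) = 0.8895.
Margin of error = z* · SE = 1.960 × 0.8895 = 1.7434.
x̄₁ − x̄₂ = 25.9 − 19.8 = 6.1000.
CI: 6.1000 ± 1.7434 = (4.36, 7.84).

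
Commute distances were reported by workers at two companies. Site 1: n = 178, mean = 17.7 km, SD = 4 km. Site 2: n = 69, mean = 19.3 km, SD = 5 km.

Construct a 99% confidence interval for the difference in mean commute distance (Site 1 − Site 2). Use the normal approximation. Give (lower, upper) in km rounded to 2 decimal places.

(-3.33, 0.13)

SE₁ = s₁/√n₁ = 4/√178 = 0.2998; SE₂ = 5/√69 = 0.6019.
Independent samples, unequal variances: SE_diff = √(SE₁² + SE₂²) = √(0.08988004 + 0.36228361) = 0.6724.
z* = 2.576, so margin of error = 2.576 × 0.6724 = 1.7321.
Difference in means = 17.7 − 19.3 = -1.6000.
-1.6000 ± 1.7321 → (-3.33, 0.13).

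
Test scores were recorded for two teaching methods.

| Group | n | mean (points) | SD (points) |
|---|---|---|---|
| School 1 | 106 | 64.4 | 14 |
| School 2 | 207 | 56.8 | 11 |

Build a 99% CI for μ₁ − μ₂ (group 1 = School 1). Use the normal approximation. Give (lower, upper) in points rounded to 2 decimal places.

(3.58, 11.62)

SE₁ = s₁/√n₁ = 14/√106 = 1.3598; SE₂ = 11/√207 = 0.7646.
Independent samples, unequal variances: SE_diff = √(SE₁² + SE₂²) = √(1.84905604 + 0.58461316) = 1.5600.
z* = 2.576, so margin of error = 2.576 × 1.5600 = 4.0186.
Difference in means = 64.4 − 56.8 = 7.6000.
7.6000 ± 4.0186 → (3.58, 11.62).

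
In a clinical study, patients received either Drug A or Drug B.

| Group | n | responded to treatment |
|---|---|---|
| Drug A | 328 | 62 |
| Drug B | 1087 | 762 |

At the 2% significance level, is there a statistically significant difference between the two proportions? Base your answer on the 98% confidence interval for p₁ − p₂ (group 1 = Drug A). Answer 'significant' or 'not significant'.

significant

First, p̂₁ = 62/328 = 0.1890; p̂₂ = 762/1087 = 0.7010.
The two standard errors are √(0.1890×0.8110/328) = 0.02162 and √(0.7010×0.2990/1087) = 0.01389.
Because the samples are independent, SE_diff = √(0.02162² + 0.01389²) = 0.02570.
Using z* = 2.326 for 98%, ME = 2.326 × 0.02570 = 0.05978.
p̂₁ − p̂₂ = -0.5120; interval -0.5120 ± 0.05978 gives (-0.57178, -0.45222).
The interval (-0.57178, -0.45222) does not contain 0, so the difference is significant.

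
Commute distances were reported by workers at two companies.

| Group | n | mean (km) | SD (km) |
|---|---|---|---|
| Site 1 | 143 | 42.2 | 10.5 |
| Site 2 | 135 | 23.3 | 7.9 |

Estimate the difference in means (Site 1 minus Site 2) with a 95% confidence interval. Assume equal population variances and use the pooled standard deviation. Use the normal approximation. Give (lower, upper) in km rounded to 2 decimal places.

(16.71, 21.09)

s_p = √[((n₁−1)s₁² + (n₂−1)s₂²)/(n₁+n₂−2)] = √[(142·10.5² + 134·7.9²)/276] = 9.3286.
SE = 9.3286·√(1/143 + 1/135) = 1.1194.
With z* = 1.960, margin = 1.960 × 1.1194 = 2.1940.
x̄₁ − x̄₂ = 42.2 − 23.3 = 18.9000; interval 18.9000 ± 2.1940 = (16.71, 21.09).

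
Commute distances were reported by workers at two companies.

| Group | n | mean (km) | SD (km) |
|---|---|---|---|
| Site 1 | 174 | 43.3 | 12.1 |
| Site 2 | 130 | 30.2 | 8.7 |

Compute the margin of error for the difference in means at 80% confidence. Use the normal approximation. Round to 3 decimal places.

Per-group SEs: s₁/√n₁ = 12.1/√174 = 0.9173, s₂/√n₂ = 8.7/√130 = 0.7630.
Unpooled SE of the difference: √(0.84143929 + 0.582169) = 1.1932.
Margin of error = z* · SE = 1.282 × 1.1932 = 1.5297.

1.530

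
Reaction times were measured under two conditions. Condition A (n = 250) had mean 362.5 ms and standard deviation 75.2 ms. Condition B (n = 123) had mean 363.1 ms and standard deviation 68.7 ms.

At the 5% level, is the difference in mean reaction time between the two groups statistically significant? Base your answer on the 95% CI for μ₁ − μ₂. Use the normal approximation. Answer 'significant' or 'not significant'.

Per-group SEs: s₁/√n₁ = 75.2/√250 = 4.7561, s₂/√n₂ = 68.7/√123 = 6.1945.
Unpooled SE of the difference: √(22.62048721 + 38.37183025) = 7.8098.
Margin of error = z* · SE = 1.960 × 7.8098 = 15.3072.
x̄₁ − x̄₂ = 362.5 − 363.1 = -0.6000.
CI: -0.6000 ± 15.3072 = (-15.9072, 14.7072).
The interval (-15.9072, 14.7072) contains 0, so the difference is not significant.

not significant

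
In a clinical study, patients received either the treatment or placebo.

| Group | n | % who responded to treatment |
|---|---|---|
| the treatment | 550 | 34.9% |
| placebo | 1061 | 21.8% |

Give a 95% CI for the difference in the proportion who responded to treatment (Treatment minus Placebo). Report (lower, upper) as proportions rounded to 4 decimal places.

SE₁ = √(p̂₁(1−p̂₁)/n₁) = √(0.3490·0.6510/550) = 0.02032; SE₂ = √(0.2180·0.7820/1061) = 0.01268.
Independent samples: SE of the difference = √(SE₁² + SE₂²) = √(0.0004129024 + 0.0001607824) = 0.02395.
z* for 95% confidence is 1.960, so the margin of error is 1.960 × 0.02395 = 0.04694.
Point estimate p̂₁ − p̂₂ = 0.3490 − 0.2180 = 0.1310.
0.1310 ± 0.04694 → (0.0841, 0.1779).

(0.0841, 0.1779)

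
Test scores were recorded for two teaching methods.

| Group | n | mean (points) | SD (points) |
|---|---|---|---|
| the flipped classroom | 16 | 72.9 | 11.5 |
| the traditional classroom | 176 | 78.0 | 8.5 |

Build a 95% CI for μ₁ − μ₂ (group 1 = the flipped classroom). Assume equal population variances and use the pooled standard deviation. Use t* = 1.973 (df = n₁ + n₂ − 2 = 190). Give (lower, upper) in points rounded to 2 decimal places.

(-9.62, -0.58)

Pooled variance s_p² = [15·11.5² + 175·8.5²] / (16+176−2) = 76.9868, so s_p = 8.7742.
SE_diff = s_p·√(1/n₁ + 1/n₂) = 8.7742·√(1/16 + 1/176) = 2.2911.
t* = 1.973; margin = 1.973 × 2.2911 = 4.5203.
Difference = 72.9 − 78.0 = -5.1000.
-5.1000 ± 4.5203 → (-9.62, -0.58).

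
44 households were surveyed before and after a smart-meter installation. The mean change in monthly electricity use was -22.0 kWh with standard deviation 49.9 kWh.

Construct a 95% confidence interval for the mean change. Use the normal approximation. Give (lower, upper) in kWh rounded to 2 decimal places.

Paired design: SE = s_d/√n = 49.9/√44 = 7.5227.
z* = 1.960; margin of error = 1.960 × 7.5227 = 14.7445.
-22.0 ± 14.7445 → (-36.74, -7.26).

(-36.74, -7.26)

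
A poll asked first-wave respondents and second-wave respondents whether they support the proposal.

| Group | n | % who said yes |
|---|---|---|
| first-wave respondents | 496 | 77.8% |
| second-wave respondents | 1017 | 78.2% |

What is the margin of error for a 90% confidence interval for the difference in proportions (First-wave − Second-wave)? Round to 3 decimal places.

0.037

The two standard errors are √(0.7780×0.2220/496) = 0.01866 and √(0.7820×0.2180/1017) = 0.01295.
Because the samples are independent, SE_diff = √(0.01866² + 0.01295²) = 0.02271.
Using z* = 1.645 for 90%, ME = 1.645 × 0.02271 = 0.03736.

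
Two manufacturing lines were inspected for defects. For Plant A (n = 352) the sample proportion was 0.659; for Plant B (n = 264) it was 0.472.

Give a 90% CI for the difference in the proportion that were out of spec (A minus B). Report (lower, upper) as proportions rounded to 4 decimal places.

The two standard errors are √(0.6590×0.3410/352) = 0.02527 and √(0.4720×0.5280/264) = 0.03072.
Because the samples are independent, SE_diff = √(0.02527² + 0.03072²) = 0.03978.
Using z* = 1.645 for 90%, ME = 1.645 × 0.03978 = 0.06544.
p̂₁ − p̂₂ = 0.1870; interval 0.1870 ± 0.06544 gives (0.1216, 0.2524).

(0.1216, 0.2524)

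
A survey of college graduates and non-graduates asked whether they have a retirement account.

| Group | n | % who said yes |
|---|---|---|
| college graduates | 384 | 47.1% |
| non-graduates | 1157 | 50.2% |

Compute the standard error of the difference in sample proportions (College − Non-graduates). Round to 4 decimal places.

SE₁ = √(p̂₁(1−p̂₁)/n₁) = √(0.4710·0.5290/384) = 0.02547; SE₂ = √(0.5020·0.4980/1157) = 0.01470.
Independent samples: SE of the difference = √(SE₁² + SE₂²) = √(0.0006487209 + 0.00021609) = 0.02941.

0.0294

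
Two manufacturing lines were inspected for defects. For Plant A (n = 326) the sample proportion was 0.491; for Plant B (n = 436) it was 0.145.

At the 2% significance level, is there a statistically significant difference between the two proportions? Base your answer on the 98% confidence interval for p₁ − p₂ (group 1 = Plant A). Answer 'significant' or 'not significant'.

The two standard errors are √(0.4910×0.5090/326) = 0.02769 and √(0.1450×0.8550/436) = 0.01686.
Because the samples are independent, SE_diff = √(0.02769² + 0.01686²) = 0.03242.
Using z* = 2.326 for 98%, ME = 2.326 × 0.03242 = 0.07541.
p̂₁ − p̂₂ = 0.3460; interval 0.3460 ± 0.07541 gives (0.27059, 0.42141).
The interval (0.27059, 0.42141) does not contain 0, so the difference is significant.

significant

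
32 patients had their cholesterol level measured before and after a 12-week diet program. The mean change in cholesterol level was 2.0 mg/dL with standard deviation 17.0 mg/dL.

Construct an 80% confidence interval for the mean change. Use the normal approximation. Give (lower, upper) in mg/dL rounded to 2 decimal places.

(-1.85, 5.85)

This is a matched-pairs design, so SE = s_d/√n = 17.0/√32 = 3.0052.
Margin = 1.282 × 3.0052 = 3.8527; the interval is 2.0 ± 3.8527 = (-1.85, 5.85).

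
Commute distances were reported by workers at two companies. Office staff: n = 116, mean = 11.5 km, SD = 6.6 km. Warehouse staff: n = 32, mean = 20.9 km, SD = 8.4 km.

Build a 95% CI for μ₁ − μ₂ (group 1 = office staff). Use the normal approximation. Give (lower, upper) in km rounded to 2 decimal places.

SE₁ = s₁/√n₁ = 6.6/√116 = 0.6128; SE₂ = 8.4/√32 = 1.4849.
Independent samples, unequal variances: SE_diff = √(SE₁² + SE₂²) = √(0.37552384 + 2.20492801) = 1.6064.
z* = 1.960, so margin of error = 1.960 × 1.6064 = 3.1485.
Difference in means = 11.5 − 20.9 = -9.4000.
-9.4000 ± 3.1485 → (-12.55, -6.25).

(-12.55, -6.25)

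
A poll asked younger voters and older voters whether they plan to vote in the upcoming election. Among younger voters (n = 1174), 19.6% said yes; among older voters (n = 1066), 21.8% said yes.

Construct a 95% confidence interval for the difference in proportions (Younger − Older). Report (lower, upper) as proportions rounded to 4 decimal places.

(-0.0556, 0.0116)

SE₁ = √(p̂₁(1−p̂₁)/n₁) = √(0.1960·0.8040/1174) = 0.01159; SE₂ = √(0.2180·0.7820/1066) = 0.01265.
Independent samples: SE of the difference = √(SE₁² + SE₂²) = √(0.0001343281 + 0.0001600225) = 0.01716.
z* for 95% confidence is 1.960, so the margin of error is 1.960 × 0.01716 = 0.03363.
Point estimate p̂₁ − p̂₂ = 0.1960 − 0.2180 = -0.0220.
-0.0220 ± 0.03363 → (-0.0556, 0.0116).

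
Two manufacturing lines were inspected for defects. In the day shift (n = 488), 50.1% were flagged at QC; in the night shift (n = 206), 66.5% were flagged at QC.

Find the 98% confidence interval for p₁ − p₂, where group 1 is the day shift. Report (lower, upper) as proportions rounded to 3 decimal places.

Each SE is √(p̂(1−p̂)/n): √(0.5010·0.4990/488) = 0.02263 and √(0.6650·0.3350/206) = 0.03289.
SE(p̂₁ − p̂₂) = √(SE₁² + SE₂²) = √(0.0005121169 + 0.0010817521) = 0.03992, since the two samples are independent.
At 98% confidence z* = 2.326; margin = 2.326 × 0.03992 = 0.09285.
The difference is 0.5010 − 0.6650 = -0.1640, so the interval is -0.1640 ± 0.09285 = (-0.257, -0.071).

(-0.257, -0.071)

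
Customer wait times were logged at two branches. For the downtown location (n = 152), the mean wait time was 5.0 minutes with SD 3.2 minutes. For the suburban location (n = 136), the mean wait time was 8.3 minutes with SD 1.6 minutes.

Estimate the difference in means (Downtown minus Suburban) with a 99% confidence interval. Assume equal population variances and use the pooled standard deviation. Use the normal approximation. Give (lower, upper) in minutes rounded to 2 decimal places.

Pooled variance s_p² = [151·3.2² + 135·1.6²] / (152+136−2) = 6.6148, so s_p = 2.5719.
SE_diff = s_p·√(1/n₁ + 1/n₂) = 2.5719·√(1/152 + 1/136) = 0.3036.
z* = 2.576; margin = 2.576 × 0.3036 = 0.7821.
Difference = 5.0 − 8.3 = -3.3000.
-3.3000 ± 0.7821 → (-4.08, -2.52).

(-4.08, -2.52)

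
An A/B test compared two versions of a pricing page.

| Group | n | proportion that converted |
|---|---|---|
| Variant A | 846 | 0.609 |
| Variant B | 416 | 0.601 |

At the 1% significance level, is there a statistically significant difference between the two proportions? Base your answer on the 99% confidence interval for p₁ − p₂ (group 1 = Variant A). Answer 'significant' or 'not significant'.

not significant

SE₁ = √(p̂₁(1−p̂₁)/n₁) = √(0.6090·0.3910/846) = 0.01678; SE₂ = √(0.6010·0.3990/416) = 0.02401.
Independent samples: SE of the difference = √(SE₁² + SE₂²) = √(0.0002815684 + 0.0005764801) = 0.02929.
z* for 99% confidence is 2.576, so the margin of error is 2.576 × 0.02929 = 0.07545.
Point estimate p̂₁ − p̂₂ = 0.6090 − 0.6010 = 0.0080.
0.0080 ± 0.07545 → (-0.06745, 0.08345).
The interval (-0.06745, 0.08345) contains 0, so the difference is not significant.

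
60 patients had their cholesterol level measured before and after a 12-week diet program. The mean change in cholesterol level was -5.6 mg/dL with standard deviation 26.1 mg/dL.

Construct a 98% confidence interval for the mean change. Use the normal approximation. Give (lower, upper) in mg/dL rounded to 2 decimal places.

This is a matched-pairs design, so SE = s_d/√n = 26.1/√60 = 3.3695.
Margin = 2.326 × 3.3695 = 7.8375; the interval is -5.6 ± 7.8375 = (-13.44, 2.24).

(-13.44, 2.24)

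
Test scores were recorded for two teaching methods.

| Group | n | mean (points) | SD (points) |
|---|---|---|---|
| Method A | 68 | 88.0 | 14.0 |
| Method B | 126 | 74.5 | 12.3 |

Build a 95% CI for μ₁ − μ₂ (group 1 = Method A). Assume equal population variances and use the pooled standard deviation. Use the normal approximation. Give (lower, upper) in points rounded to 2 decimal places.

(9.69, 17.31)

Pooled variance s_p² = [67·14.0² + 125·12.3²] / (68+126−2) = 166.8919, so s_p = 12.9187.
SE_diff = s_p·√(1/n₁ + 1/n₂) = 12.9187·√(1/68 + 1/126) = 1.9439.
z* = 1.960; margin = 1.960 × 1.9439 = 3.8100.
Difference = 88.0 − 74.5 = 13.5000.
13.5000 ± 3.8100 → (9.69, 17.31).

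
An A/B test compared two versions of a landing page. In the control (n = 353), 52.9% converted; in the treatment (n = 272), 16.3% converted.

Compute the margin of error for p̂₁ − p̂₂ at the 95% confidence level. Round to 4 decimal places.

SE₁ = √(p̂₁(1−p̂₁)/n₁) = √(0.5290·0.4710/353) = 0.02657; SE₂ = √(0.1630·0.8370/272) = 0.02240.
Independent samples: SE of the difference = √(SE₁² + SE₂²) = √(0.0007059649 + 0.00050176) = 0.03475.
z* for 95% confidence is 1.960, so the margin of error is 1.960 × 0.03475 = 0.06811.

0.0681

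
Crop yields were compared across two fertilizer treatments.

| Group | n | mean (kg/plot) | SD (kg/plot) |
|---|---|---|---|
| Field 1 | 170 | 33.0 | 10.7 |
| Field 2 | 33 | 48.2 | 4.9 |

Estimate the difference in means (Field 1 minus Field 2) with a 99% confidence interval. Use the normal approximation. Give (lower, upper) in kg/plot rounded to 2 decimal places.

(-18.25, -12.15)

Standard errors of each mean: 10.7/√170 = 0.8207 and 4.9/√33 = 0.8530.
SE(x̄₁ − x̄₂) = √(0.8207² + 0.8530²) = 1.1837 for independent samples with unequal variances.
With z* = 2.576, the margin is 2.576 × 1.1837 = 3.0492.
x̄₁ − x̄₂ = 33.0 − 48.2 = -15.2000; the interval is -15.2000 ± 3.0492 = (-18.25, -12.15).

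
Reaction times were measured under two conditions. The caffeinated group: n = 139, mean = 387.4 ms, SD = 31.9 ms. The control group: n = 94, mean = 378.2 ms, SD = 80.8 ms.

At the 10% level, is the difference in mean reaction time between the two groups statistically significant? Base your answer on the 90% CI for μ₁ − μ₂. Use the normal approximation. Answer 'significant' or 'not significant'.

SE₁ = s₁/√n₁ = 31.9/√139 = 2.7057; SE₂ = 80.8/√94 = 8.3339.
Independent samples, unequal variances: SE_diff = √(SE₁² + SE₂²) = √(7.32081249 + 69.45388921) = 8.7621.
z* = 1.645, so margin of error = 1.645 × 8.7621 = 14.4137.
Difference in means = 387.4 − 378.2 = 9.2000.
9.2000 ± 14.4137 → (-5.2137, 23.6137).
The interval (-5.2137, 23.6137) contains 0, so the difference is not significant.

not significant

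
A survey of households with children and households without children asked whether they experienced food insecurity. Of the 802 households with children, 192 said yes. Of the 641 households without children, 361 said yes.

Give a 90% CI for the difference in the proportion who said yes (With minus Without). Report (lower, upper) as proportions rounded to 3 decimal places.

p̂₁ = 192/802 = 0.2394 and p̂₂ = 361/641 = 0.5632.
SE₁ = √(p̂₁(1−p̂₁)/n₁) = √(0.2394·0.7606/802) = 0.01507; SE₂ = √(0.5632·0.4368/641) = 0.01959.
Independent samples: SE of the difference = √(SE₁² + SE₂²) = √(0.0002271049 + 0.0003837681) = 0.02472.
z* for 90% confidence is 1.645, so the margin of error is 1.645 × 0.02472 = 0.04066.
Point estimate p̂₁ − p̂₂ = 0.2394 − 0.5632 = -0.3238.
-0.3238 ± 0.04066 → (-0.364, -0.283).

(-0.364, -0.283)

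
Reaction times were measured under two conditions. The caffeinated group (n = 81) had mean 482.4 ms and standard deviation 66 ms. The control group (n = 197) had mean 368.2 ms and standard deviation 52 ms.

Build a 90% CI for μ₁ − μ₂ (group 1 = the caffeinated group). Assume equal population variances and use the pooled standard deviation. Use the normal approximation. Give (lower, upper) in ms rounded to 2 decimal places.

(101.95, 126.45)

s_p = √[((n₁−1)s₁² + (n₂−1)s₂²)/(n₁+n₂−2)] = √[(80·66² + 196·52²)/276] = 56.4167.
SE = 56.4167·√(1/81 + 1/197) = 7.4465.
With z* = 1.645, margin = 1.645 × 7.4465 = 12.2495.
x̄₁ − x̄₂ = 482.4 − 368.2 = 114.2000; interval 114.2000 ± 12.2495 = (101.95, 126.45).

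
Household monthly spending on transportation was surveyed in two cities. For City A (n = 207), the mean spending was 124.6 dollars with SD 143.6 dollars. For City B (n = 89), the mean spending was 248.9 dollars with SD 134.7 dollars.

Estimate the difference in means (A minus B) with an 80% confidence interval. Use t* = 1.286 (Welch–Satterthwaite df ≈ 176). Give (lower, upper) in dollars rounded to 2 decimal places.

Per-group SEs: s₁/√n₁ = 143.6/√207 = 9.9809, s₂/√n₂ = 134.7/√89 = 14.2782.
Unpooled SE of the difference: √(99.61836481 + 203.86699524) = 17.4208.
Margin of error = t* · SE = 1.286 × 17.4208 = 22.4031.
x̄₁ − x̄₂ = 124.6 − 248.9 = -124.3000.
CI: -124.3000 ± 22.4031 = (-146.70, -101.90).

(-146.70, -101.90)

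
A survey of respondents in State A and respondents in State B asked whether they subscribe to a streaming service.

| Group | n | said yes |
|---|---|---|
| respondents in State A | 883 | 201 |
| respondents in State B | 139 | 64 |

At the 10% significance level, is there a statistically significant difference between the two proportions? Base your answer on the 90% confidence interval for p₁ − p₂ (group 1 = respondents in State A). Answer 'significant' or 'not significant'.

Sample proportions: 201/883 = 0.2276, 64/139 = 0.4604.
Each SE is √(p̂(1−p̂)/n): √(0.2276·0.7724/883) = 0.01411 and √(0.4604·0.5396/139) = 0.04228.
SE(p̂₁ − p̂₂) = √(SE₁² + SE₂²) = √(0.0001990921 + 0.0017875984) = 0.04457, since the two samples are independent.
At 90% confidence z* = 1.645; margin = 1.645 × 0.04457 = 0.07332.
The difference is 0.2276 − 0.4604 = -0.2328, so the interval is -0.2328 ± 0.07332 = (-0.30612, -0.15948).
The interval (-0.30612, -0.15948) does not contain 0, so the difference is significant.

significant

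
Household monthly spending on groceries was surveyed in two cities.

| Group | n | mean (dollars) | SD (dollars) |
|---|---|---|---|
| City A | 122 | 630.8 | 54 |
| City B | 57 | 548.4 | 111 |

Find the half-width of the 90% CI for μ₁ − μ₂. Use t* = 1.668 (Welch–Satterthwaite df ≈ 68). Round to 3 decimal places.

Standard errors of each mean: 54/√122 = 4.8889 and 111/√57 = 14.7023.
SE(x̄₁ − x̄₂) = √(4.8889² + 14.7023²) = 15.4938 for independent samples with unequal variances.
With t* = 1.668, the margin is 1.668 × 15.4938 = 25.8437.

25.844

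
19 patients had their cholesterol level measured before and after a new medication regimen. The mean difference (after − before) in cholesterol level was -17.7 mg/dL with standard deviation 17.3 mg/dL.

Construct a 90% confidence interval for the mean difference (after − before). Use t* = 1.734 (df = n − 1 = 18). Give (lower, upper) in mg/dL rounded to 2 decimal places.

This is a matched-pairs design, so SE = s_d/√n = 17.3/√19 = 3.9689.
Margin = 1.734 × 3.9689 = 6.8821; the interval is -17.7 ± 6.8821 = (-24.58, -10.82).

(-24.58, -10.82)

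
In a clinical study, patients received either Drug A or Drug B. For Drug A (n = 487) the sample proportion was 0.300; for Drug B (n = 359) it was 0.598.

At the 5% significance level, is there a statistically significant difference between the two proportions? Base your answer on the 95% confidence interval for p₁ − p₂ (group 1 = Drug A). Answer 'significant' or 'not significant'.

significant

SE₁ = √(p̂₁(1−p̂₁)/n₁) = √(0.3000·0.7000/487) = 0.02077; SE₂ = √(0.5980·0.4020/359) = 0.02588.
Independent samples: SE of the difference = √(SE₁² + SE₂²) = √(0.0004313929 + 0.0006697744) = 0.03318.
z* for 95% confidence is 1.960, so the margin of error is 1.960 × 0.03318 = 0.06503.
Point estimate p̂₁ − p̂₂ = 0.3000 − 0.5980 = -0.2980.
-0.2980 ± 0.06503 → (-0.36303, -0.23297).
The interval (-0.36303, -0.23297) does not contain 0, so the difference is significant.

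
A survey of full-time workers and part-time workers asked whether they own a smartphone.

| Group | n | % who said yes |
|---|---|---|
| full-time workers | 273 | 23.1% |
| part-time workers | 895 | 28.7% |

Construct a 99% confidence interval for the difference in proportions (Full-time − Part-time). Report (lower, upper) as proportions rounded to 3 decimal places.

(-0.132, 0.020)

The two standard errors are √(0.2310×0.7690/273) = 0.02551 and √(0.2870×0.7130/895) = 0.01512.
Because the samples are independent, SE_diff = √(0.02551² + 0.01512²) = 0.02965.
Using z* = 2.576 for 99%, ME = 2.576 × 0.02965 = 0.07638.
p̂₁ − p̂₂ = -0.0560; interval -0.0560 ± 0.07638 gives (-0.132, 0.020).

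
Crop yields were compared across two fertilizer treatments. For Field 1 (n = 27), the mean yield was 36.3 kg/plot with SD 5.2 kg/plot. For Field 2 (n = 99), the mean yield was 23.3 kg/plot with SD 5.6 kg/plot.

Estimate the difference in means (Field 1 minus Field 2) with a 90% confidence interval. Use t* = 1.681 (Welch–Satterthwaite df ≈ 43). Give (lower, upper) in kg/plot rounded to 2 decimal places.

Per-group SEs: s₁/√n₁ = 5.2/√27 = 1.0007, s₂/√n₂ = 5.6/√99 = 0.5628.
Unpooled SE of the difference: √(1.00140049 + 0.31674384) = 1.1481.
Margin of error = t* · SE = 1.681 × 1.1481 = 1.9300.
x̄₁ − x̄₂ = 36.3 − 23.3 = 13.0000.
CI: 13.0000 ± 1.9300 = (11.07, 14.93).

(11.07, 14.93)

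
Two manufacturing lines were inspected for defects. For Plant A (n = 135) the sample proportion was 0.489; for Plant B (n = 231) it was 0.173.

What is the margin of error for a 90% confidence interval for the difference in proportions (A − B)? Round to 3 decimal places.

0.082

Each SE is √(p̂(1−p̂)/n): √(0.4890·0.5110/135) = 0.04302 and √(0.1730·0.8270/231) = 0.02489.
SE(p̂₁ − p̂₂) = √(SE₁² + SE₂²) = √(0.0018507204 + 0.0006195121) = 0.04970, since the two samples are independent.
At 90% confidence z* = 1.645; margin = 1.645 × 0.04970 = 0.08176.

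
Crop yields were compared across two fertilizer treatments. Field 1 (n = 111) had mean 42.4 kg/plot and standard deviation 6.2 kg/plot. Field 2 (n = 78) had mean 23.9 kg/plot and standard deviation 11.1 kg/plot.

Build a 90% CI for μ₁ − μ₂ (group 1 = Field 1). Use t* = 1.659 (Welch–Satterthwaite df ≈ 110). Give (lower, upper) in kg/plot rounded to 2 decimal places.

Per-group SEs: s₁/√n₁ = 6.2/√111 = 0.5885, s₂/√n₂ = 11.1/√78 = 1.2568.
Unpooled SE of the difference: √(0.34633225 + 1.57954624) = 1.3878.
Margin of error = t* · SE = 1.659 × 1.3878 = 2.3024.
x̄₁ − x̄₂ = 42.4 − 23.9 = 18.5000.
CI: 18.5000 ± 2.3024 = (16.20, 20.80).

(16.20, 20.80)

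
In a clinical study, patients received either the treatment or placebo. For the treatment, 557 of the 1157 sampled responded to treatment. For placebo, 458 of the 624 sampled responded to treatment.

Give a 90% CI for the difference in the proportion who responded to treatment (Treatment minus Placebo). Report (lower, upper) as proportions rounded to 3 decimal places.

(-0.290, -0.215)

Sample proportions: 557/1157 = 0.4814, 458/624 = 0.7340.
Each SE is √(p̂(1−p̂)/n): √(0.4814·0.5186/1157) = 0.01469 and √(0.7340·0.2660/624) = 0.01769.
SE(p̂₁ − p̂₂) = √(SE₁² + SE₂²) = √(0.0002157961 + 0.0003129361) = 0.02299, since the two samples are independent.
At 90% confidence z* = 1.645; margin = 1.645 × 0.02299 = 0.03782.
The difference is 0.4814 − 0.7340 = -0.2526, so the interval is -0.2526 ± 0.03782 = (-0.290, -0.215).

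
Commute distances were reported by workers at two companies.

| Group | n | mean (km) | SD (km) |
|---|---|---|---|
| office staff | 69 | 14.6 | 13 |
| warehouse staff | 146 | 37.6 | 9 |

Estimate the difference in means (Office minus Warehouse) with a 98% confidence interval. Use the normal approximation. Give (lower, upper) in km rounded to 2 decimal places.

Standard errors of each mean: 13/√69 = 1.5650 and 9/√146 = 0.7448.
SE(x̄₁ − x̄₂) = √(1.5650² + 0.7448²) = 1.7332 for independent samples with unequal variances.
With z* = 2.326, the margin is 2.326 × 1.7332 = 4.0314.
x̄₁ − x̄₂ = 14.6 − 37.6 = -23.0000; the interval is -23.0000 ± 4.0314 = (-27.03, -18.97).

(-27.03, -18.97)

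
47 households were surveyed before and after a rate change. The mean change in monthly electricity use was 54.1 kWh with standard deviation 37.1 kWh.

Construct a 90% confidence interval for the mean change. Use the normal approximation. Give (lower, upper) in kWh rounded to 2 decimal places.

(45.20, 63.00)

This is a matched-pairs design, so SE = s_d/√n = 37.1/√47 = 5.4116.
Margin = 1.645 × 5.4116 = 8.9021; the interval is 54.1 ± 8.9021 = (45.20, 63.00).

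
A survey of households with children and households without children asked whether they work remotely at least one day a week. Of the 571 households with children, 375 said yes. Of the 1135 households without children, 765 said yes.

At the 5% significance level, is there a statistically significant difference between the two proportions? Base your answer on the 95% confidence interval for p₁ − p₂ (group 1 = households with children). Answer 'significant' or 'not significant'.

First, p̂₁ = 375/571 = 0.6567; p̂₂ = 765/1135 = 0.6740.
The two standard errors are √(0.6567×0.3433/571) = 0.01987 and √(0.6740×0.3260/1135) = 0.01391.
Because the samples are independent, SE_diff = √(0.01987² + 0.01391²) = 0.02425.
Using z* = 1.960 for 95%, ME = 1.960 × 0.02425 = 0.04753.
p̂₁ − p̂₂ = -0.0173; interval -0.0173 ± 0.04753 gives (-0.06483, 0.03023).
The interval (-0.06483, 0.03023) contains 0, so the difference is not significant.

not significant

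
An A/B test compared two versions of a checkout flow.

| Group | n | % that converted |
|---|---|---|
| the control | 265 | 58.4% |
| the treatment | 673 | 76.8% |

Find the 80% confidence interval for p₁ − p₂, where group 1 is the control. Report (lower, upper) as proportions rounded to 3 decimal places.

SE₁ = √(p̂₁(1−p̂₁)/n₁) = √(0.5840·0.4160/265) = 0.03028; SE₂ = √(0.7680·0.2320/673) = 0.01627.
Independent samples: SE of the difference = √(SE₁² + SE₂²) = √(0.0009168784 + 0.0002647129) = 0.03437.
z* for 80% confidence is 1.282, so the margin of error is 1.282 × 0.03437 = 0.04406.
Point estimate p̂₁ − p̂₂ = 0.5840 − 0.7680 = -0.1840.
-0.1840 ± 0.04406 → (-0.228, -0.140).

(-0.228, -0.140)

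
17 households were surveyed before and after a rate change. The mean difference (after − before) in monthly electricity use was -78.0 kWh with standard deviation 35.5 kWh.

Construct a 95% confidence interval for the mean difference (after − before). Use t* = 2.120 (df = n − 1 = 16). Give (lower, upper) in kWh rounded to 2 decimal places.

(-96.25, -59.75)

Paired design: SE = s_d/√n = 35.5/√17 = 8.6100.
t* = 2.120; margin of error = 2.120 × 8.6100 = 18.2532.
-78.0 ± 18.2532 → (-96.25, -59.75).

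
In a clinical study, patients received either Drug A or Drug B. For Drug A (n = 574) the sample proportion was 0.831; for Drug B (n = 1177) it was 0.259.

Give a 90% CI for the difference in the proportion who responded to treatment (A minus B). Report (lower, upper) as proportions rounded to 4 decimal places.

SE₁ = √(p̂₁(1−p̂₁)/n₁) = √(0.8310·0.1690/574) = 0.01564; SE₂ = √(0.2590·0.7410/1177) = 0.01277.
Independent samples: SE of the difference = √(SE₁² + SE₂²) = √(0.0002446096 + 0.0001630729) = 0.02019.
z* for 90% confidence is 1.645, so the margin of error is 1.645 × 0.02019 = 0.03321.
Point estimate p̂₁ − p̂₂ = 0.8310 − 0.2590 = 0.5720.
0.5720 ± 0.03321 → (0.5388, 0.6052).

(0.5388, 0.6052)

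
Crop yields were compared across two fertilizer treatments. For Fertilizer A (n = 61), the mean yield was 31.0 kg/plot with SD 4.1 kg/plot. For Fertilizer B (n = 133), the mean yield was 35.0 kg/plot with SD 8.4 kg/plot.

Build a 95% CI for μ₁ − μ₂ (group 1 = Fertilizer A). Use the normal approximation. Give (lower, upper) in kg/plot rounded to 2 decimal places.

SE₁ = s₁/√n₁ = 4.1/√61 = 0.5250; SE₂ = 8.4/√133 = 0.7284.
Independent samples, unequal variances: SE_diff = √(SE₁² + SE₂²) = √(0.275625 + 0.53056656) = 0.8979.
z* = 1.960, so margin of error = 1.960 × 0.8979 = 1.7599.
Difference in means = 31.0 − 35.0 = -4.0000.
-4.0000 ± 1.7599 → (-5.76, -2.24).

(-5.76, -2.24)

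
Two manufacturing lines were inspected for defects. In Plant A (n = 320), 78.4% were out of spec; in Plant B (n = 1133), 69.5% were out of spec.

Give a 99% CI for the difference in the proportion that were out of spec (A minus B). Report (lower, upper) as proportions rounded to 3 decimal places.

(0.020, 0.158)

Each SE is √(p̂(1−p̂)/n): √(0.7840·0.2160/320) = 0.02300 and √(0.6950·0.3050/1133) = 0.01368.
SE(p̂₁ − p̂₂) = √(SE₁² + SE₂²) = √(0.000529 + 0.0001871424) = 0.02676, since the two samples are independent.
At 99% confidence z* = 2.576; margin = 2.576 × 0.02676 = 0.06893.
The difference is 0.7840 − 0.6950 = 0.0890, so the interval is 0.0890 ± 0.06893 = (0.020, 0.158).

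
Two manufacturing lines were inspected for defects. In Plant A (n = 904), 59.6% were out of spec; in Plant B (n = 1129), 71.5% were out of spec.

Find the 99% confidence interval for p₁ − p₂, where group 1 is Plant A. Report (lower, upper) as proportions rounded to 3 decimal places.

The two standard errors are √(0.5960×0.4040/904) = 0.01632 and √(0.7150×0.2850/1129) = 0.01343.
Because the samples are independent, SE_diff = √(0.01632² + 0.01343²) = 0.02114.
Using z* = 2.576 for 99%, ME = 2.576 × 0.02114 = 0.05446.
p̂₁ − p̂₂ = -0.1190; interval -0.1190 ± 0.05446 gives (-0.173, -0.065).

(-0.173, -0.065)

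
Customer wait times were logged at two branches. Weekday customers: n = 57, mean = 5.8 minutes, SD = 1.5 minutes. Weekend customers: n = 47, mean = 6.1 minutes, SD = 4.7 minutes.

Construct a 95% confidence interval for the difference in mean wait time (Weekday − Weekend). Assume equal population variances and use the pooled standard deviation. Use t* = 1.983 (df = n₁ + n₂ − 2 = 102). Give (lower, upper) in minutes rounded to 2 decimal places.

(-1.61, 1.01)

s_p = √[((n₁−1)s₁² + (n₂−1)s₂²)/(n₁+n₂−2)] = √[(56·1.5² + 46·4.7²)/102] = 3.3463.
SE = 3.3463·√(1/57 + 1/47) = 0.6593.
With t* = 1.983, margin = 1.983 × 0.6593 = 1.3074.
x̄₁ − x̄₂ = 5.8 − 6.1 = -0.3000; interval -0.3000 ± 1.3074 = (-1.61, 1.01).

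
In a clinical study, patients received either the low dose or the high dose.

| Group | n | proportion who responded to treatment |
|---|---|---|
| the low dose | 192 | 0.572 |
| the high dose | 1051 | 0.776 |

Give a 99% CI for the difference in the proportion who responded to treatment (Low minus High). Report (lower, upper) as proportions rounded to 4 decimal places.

Each SE is √(p̂(1−p̂)/n): √(0.5720·0.4280/192) = 0.03571 and √(0.7760·0.2240/1051) = 0.01286.
SE(p̂₁ − p̂₂) = √(SE₁² + SE₂²) = √(0.0012752041 + 0.0001653796) = 0.03796, since the two samples are independent.
At 99% confidence z* = 2.576; margin = 2.576 × 0.03796 = 0.09778.
The difference is 0.5720 − 0.7760 = -0.2040, so the interval is -0.2040 ± 0.09778 = (-0.3018, -0.1062).

(-0.3018, -0.1062)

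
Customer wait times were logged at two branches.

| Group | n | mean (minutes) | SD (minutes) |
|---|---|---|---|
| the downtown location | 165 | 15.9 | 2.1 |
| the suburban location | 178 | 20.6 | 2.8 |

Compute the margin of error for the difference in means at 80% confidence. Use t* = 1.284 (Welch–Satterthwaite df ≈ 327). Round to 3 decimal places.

Standard errors of each mean: 2.1/√165 = 0.1635 and 2.8/√178 = 0.2099.
SE(x̄₁ − x̄₂) = √(0.1635² + 0.2099²) = 0.2661 for independent samples with unequal variances.
With t* = 1.284, the margin is 1.284 × 0.2661 = 0.3417.

0.342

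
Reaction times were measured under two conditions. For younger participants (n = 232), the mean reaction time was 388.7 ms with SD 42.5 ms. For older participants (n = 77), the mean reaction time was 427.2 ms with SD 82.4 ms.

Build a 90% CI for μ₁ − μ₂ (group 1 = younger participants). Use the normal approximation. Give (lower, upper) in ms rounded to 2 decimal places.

SE₁ = s₁/√n₁ = 42.5/√232 = 2.7903; SE₂ = 82.4/√77 = 9.3904.
Independent samples, unequal variances: SE_diff = √(SE₁² + SE₂²) = √(7.78577409 + 88.17961216) = 9.7962.
z* = 1.645, so margin of error = 1.645 × 9.7962 = 16.1147.
Difference in means = 388.7 − 427.2 = -38.5000.
-38.5000 ± 16.1147 → (-54.61, -22.39).

(-54.61, -22.39)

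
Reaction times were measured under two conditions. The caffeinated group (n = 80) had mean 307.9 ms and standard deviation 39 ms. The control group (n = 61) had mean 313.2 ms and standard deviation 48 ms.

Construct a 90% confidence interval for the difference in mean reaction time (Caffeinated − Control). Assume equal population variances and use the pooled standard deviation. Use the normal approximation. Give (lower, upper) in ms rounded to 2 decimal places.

Pooled variance s_p² = [79·39² + 60·48²] / (80+61−2) = 1858.9856, so s_p = 43.1160.
SE_diff = s_p·√(1/n₁ + 1/n₂) = 43.1160·√(1/80 + 1/61) = 7.3289.
z* = 1.645; margin = 1.645 × 7.3289 = 12.0560.
Difference = 307.9 − 313.2 = -5.3000.
-5.3000 ± 12.0560 → (-17.36, 6.76).

(-17.36, 6.76)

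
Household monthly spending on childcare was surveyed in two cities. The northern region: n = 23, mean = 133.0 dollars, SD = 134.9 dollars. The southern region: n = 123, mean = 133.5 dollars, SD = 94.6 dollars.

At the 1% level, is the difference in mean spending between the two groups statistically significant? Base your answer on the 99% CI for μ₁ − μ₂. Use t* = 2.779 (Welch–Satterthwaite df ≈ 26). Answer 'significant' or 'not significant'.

not significant

SE₁ = s₁/√n₁ = 134.9/√23 = 28.1286; SE₂ = 94.6/√123 = 8.5298.
Independent samples, unequal variances: SE_diff = √(SE₁² + SE₂²) = √(791.21813796 + 72.75748804) = 29.3935.
t* = 2.779, so margin of error = 2.779 × 29.3935 = 81.6845.
Difference in means = 133.0 − 133.5 = -0.5000.
-0.5000 ± 81.6845 → (-82.1845, 81.1845).
The interval (-82.1845, 81.1845) contains 0, so the difference is not significant.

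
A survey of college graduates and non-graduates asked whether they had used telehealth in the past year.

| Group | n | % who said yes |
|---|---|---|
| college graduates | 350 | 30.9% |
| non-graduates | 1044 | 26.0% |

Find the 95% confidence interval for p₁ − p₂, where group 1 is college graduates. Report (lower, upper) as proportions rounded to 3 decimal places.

(-0.006, 0.104)

SE₁ = √(p̂₁(1−p̂₁)/n₁) = √(0.3090·0.6910/350) = 0.02470; SE₂ = √(0.2600·0.7400/1044) = 0.01358.
Independent samples: SE of the difference = √(SE₁² + SE₂²) = √(0.00061009 + 0.0001844164) = 0.02819.
z* for 95% confidence is 1.960, so the margin of error is 1.960 × 0.02819 = 0.05525.
Point estimate p̂₁ − p̂₂ = 0.3090 − 0.2600 = 0.0490.
0.0490 ± 0.05525 → (-0.006, 0.104).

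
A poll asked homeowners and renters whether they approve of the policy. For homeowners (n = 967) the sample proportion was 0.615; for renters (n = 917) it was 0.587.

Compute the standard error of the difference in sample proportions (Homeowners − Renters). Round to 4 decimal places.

0.0226

Each SE is √(p̂(1−p̂)/n): √(0.6150·0.3850/967) = 0.01565 and √(0.5870·0.4130/917) = 0.01626.
SE(p̂₁ − p̂₂) = √(SE₁² + SE₂²) = √(0.0002449225 + 0.0002643876) = 0.02257, since the two samples are independent.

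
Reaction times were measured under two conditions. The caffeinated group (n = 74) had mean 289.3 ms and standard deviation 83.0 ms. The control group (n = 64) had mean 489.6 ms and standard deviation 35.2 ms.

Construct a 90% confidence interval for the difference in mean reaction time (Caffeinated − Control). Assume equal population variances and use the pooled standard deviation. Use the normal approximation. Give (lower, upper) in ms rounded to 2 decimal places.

(-218.65, -181.95)

Pooled variance s_p² = [73·83.0² + 63·35.2²] / (74+64−2) = 4271.7391, so s_p = 65.3585.
SE_diff = s_p·√(1/n₁ + 1/n₂) = 65.3585·√(1/74 + 1/64) = 11.1567.
z* = 1.645; margin = 1.645 × 11.1567 = 18.3528.
Difference = 289.3 − 489.6 = -200.3000.
-200.3000 ± 18.3528 → (-218.65, -181.95).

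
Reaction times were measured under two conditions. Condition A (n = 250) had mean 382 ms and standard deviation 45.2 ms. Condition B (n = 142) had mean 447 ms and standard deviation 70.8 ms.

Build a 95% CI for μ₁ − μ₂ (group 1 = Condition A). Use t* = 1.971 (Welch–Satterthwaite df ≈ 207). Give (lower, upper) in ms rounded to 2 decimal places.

(-78.00, -52.00)

Per-group SEs: s₁/√n₁ = 45.2/√250 = 2.8587, s₂/√n₂ = 70.8/√142 = 5.9414.
Unpooled SE of the difference: √(8.17216569 + 35.30023396) = 6.5934.
Margin of error = t* · SE = 1.971 × 6.5934 = 12.9956.
x̄₁ − x̄₂ = 382 − 447 = -65.0000.
CI: -65.0000 ± 12.9956 = (-78.00, -52.00).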